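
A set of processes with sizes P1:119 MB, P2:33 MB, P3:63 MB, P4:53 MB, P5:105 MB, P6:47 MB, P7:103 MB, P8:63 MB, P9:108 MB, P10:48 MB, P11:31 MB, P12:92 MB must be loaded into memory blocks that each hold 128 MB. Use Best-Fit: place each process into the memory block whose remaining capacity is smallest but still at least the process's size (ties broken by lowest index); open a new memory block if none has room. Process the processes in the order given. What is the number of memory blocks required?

8

P1 (119 MB) → memory block 1 (remaining 9 MB)
P2 (33 MB) → memory block 2 (remaining 95 MB)
P3 (63 MB) → memory block 2 (remaining 32 MB)
P4 (53 MB) → memory block 3 (remaining 75 MB)
P5 (105 MB) → memory block 4 (remaining 23 MB)
P6 (47 MB) → memory block 3 (remaining 28 MB)
P7 (103 MB) → memory block 5 (remaining 25 MB)
P8 (63 MB) → memory block 6 (remaining 65 MB)
P9 (108 MB) → memory block 7 (remaining 20 MB)
P10 (48 MB) → memory block 6 (remaining 17 MB)
P11 (31 MB) → memory block 2 (remaining 1 MB)
P12 (92 MB) → memory block 8 (remaining 36 MB)
Final memory blocks: [119] [33,63,31] [53,47] [105] [103] [63,48] [108] [92].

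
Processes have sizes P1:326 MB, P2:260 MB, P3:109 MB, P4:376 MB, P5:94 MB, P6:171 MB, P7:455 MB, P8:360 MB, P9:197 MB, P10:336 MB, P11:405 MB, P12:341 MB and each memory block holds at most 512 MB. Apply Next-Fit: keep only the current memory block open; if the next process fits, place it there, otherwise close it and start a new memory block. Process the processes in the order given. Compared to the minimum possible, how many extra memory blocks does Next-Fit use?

Next-Fit: [326] [260,109] [376,94] [171] [455] [360] [197] [336] [405] [341] → 10 memory blocks.
8 processes exceed 256 MB (half the capacity), and no two of those can share a memory block, so at least 8 memory blocks are needed.
An optimal packing achieves that bound: [455] [405,94] [376,109] [360] [341,171] [336] [326] [260,197] → 8 memory blocks.
Excess: 10 − 8 = 2.

2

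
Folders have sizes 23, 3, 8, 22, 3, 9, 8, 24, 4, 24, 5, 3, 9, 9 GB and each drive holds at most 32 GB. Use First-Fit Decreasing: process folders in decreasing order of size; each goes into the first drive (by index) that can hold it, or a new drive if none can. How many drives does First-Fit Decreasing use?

Sorted descending: 24, 24, 23, 22, 9, 9, 9, 8, 8, 5, 4, 3, 3, 3.
drive 1: place 24 GB, 8 GB left
drive 2: place 24 GB, 8 GB left
drive 3: place 23 GB, 9 GB left
drive 4: place 22 GB, 10 GB left
drive 3: place 9 GB, 0 GB left
drive 4: place 9 GB, 1 GB left
drive 5: place 9 GB, 23 GB left
drive 1: place 8 GB, 0 GB left
drive 2: place 8 GB, 0 GB left
drive 5: place 5 GB, 18 GB left
drive 5: place 4 GB, 14 GB left
drive 5: place 3 GB, 11 GB left
drive 5: place 3 GB, 8 GB left
drive 5: place 3 GB, 5 GB left

5 drives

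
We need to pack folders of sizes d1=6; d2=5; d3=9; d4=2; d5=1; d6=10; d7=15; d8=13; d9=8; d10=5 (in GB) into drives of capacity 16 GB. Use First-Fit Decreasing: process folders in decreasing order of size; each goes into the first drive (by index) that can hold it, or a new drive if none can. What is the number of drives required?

Sorted descending: 15, 13, 10, 9, 8, 6, 5, 5, 2, 1.
Put 15 GB in drive 1; 1 GB remain.
Put 13 GB in drive 2; 3 GB remain.
Put 10 GB in drive 3; 6 GB remain.
Put 9 GB in drive 4; 7 GB remain.
Put 8 GB in drive 5; 8 GB remain.
Put 6 GB in drive 3; 0 GB remain.
Put 5 GB in drive 4; 2 GB remain.
Put 5 GB in drive 5; 3 GB remain.
Put 2 GB in drive 2; 1 GB remain.
Put 1 GB in drive 1; 0 GB remain.
Final drives: [15,1] [13,2] [10,6] [9,5] [8,5].

5 drives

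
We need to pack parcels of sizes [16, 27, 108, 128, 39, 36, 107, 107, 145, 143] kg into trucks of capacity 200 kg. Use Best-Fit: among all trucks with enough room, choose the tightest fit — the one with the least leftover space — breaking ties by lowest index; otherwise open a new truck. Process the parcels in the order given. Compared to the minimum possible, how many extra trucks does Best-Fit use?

Best-Fit: [16,27,108,39] [128,36] [107] [107] [145] [143] → 6 trucks.
6 parcels exceed 100 kg (half the capacity), and no two of those can share a truck, so at least 6 trucks are needed.
So 6 is already optimal.

0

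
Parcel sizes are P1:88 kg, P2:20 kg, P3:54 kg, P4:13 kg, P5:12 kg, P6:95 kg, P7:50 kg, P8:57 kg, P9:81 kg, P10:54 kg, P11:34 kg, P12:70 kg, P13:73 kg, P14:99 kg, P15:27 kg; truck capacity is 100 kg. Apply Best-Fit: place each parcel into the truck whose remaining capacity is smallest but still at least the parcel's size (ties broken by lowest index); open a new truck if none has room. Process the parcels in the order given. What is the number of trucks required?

P1 (88 kg) → truck 1 (remaining 12 kg)
P2 (20 kg) → truck 2 (remaining 80 kg)
P3 (54 kg) → truck 2 (remaining 26 kg)
P4 (13 kg) → truck 2 (remaining 13 kg)
P5 (12 kg) → truck 1 (remaining 0 kg)
P6 (95 kg) → truck 3 (remaining 5 kg)
P7 (50 kg) → truck 4 (remaining 50 kg)
P8 (57 kg) → truck 5 (remaining 43 kg)
P9 (81 kg) → truck 6 (remaining 19 kg)
P10 (54 kg) → truck 7 (remaining 46 kg)
P11 (34 kg) → truck 5 (remaining 9 kg)
P12 (70 kg) → truck 8 (remaining 30 kg)
P13 (73 kg) → truck 9 (remaining 27 kg)
P14 (99 kg) → truck 10 (remaining 1 kg)
P15 (27 kg) → truck 9 (remaining 0 kg)

10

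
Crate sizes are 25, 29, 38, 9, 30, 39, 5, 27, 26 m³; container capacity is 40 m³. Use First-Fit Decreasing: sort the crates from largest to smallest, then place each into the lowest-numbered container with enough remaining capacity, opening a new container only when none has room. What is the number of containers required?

7 containers

Sorted descending: 39, 38, 30, 29, 27, 26, 25, 9, 5.
container 1: place 39 m³, 1 m³ left
container 2: place 38 m³, 2 m³ left
container 3: place 30 m³, 10 m³ left
container 4: place 29 m³, 11 m³ left
container 5: place 27 m³, 13 m³ left
container 6: place 26 m³, 14 m³ left
container 7: place 25 m³, 15 m³ left
container 3: place 9 m³, 1 m³ left
container 4: place 5 m³, 6 m³ left
Final containers: [39] [38] [30,9] [29,5] [27] [26] [25].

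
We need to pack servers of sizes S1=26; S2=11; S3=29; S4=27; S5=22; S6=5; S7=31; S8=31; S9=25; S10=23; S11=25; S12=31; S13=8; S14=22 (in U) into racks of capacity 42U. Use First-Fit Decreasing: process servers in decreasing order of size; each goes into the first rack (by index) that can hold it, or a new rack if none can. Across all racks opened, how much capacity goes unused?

146

Sorted descending: 31, 31, 31, 29, 27, 26, 25, 25, 23, 22, 22, 11, 8, 5.
rack 1: place 31U, 11U left
rack 2: place 31U, 11U left
rack 3: place 31U, 11U left
rack 4: place 29U, 13U left
rack 5: place 27U, 15U left
rack 6: place 26U, 16U left
rack 7: place 25U, 17U left
rack 8: place 25U, 17U left
rack 9: place 23U, 19U left
rack 10: place 22U, 20U left
rack 11: place 22U, 20U left
rack 1: place 11U, 0U left
rack 2: place 8U, 3U left
rack 3: place 5U, 6U left
11 racks × 42U = 462U; used 316U; unused 146U.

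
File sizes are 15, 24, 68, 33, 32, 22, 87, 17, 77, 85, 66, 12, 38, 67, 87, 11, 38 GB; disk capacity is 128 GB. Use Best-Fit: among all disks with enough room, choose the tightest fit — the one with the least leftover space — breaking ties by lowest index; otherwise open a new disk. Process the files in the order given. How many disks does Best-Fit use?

8 disks

15 GB → disk 1 (remaining 113 GB)
24 GB → disk 1 (remaining 89 GB)
68 GB → disk 1 (remaining 21 GB)
33 GB → disk 2 (remaining 95 GB)
32 GB → disk 2 (remaining 63 GB)
22 GB → disk 2 (remaining 41 GB)
87 GB → disk 3 (remaining 41 GB)
17 GB → disk 1 (remaining 4 GB)
77 GB → disk 4 (remaining 51 GB)
85 GB → disk 5 (remaining 43 GB)
66 GB → disk 6 (remaining 62 GB)
12 GB → disk 2 (remaining 29 GB)
38 GB → disk 3 (remaining 3 GB)
67 GB → disk 7 (remaining 61 GB)
87 GB → disk 8 (remaining 41 GB)
11 GB → disk 2 (remaining 18 GB)
38 GB → disk 8 (remaining 3 GB)
Final disks: [15,24,68,17] [33,32,22,12,11] [87,38] [77] [85] [66] [67] [87,38].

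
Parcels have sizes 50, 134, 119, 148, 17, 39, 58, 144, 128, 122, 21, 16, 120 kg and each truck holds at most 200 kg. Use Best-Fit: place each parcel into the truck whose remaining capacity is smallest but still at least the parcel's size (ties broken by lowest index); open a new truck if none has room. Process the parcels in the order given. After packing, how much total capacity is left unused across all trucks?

284

Put 50 kg in truck 1; 150 kg remain.
Put 134 kg in truck 1; 16 kg remain.
Put 119 kg in truck 2; 81 kg remain.
Put 148 kg in truck 3; 52 kg remain.
Put 17 kg in truck 3; 35 kg remain.
Put 39 kg in truck 2; 42 kg remain.
Put 58 kg in truck 4; 142 kg remain.
Put 144 kg in truck 5; 56 kg remain.
Put 128 kg in truck 4; 14 kg remain.
Put 122 kg in truck 6; 78 kg remain.
Put 21 kg in truck 3; 14 kg remain.
Put 16 kg in truck 1; 0 kg remain.
Put 120 kg in truck 7; 80 kg remain.
7 trucks × 200 kg = 1400 kg; used 1116 kg; unused 284 kg.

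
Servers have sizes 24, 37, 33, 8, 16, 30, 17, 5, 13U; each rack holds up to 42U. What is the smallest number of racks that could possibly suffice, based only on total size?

5 racks

Total size = 24 + 37 + 33 + 8 + 16 + 30 + 17 + 5 + 13 = 183U.
⌈183 / 42⌉ = 5.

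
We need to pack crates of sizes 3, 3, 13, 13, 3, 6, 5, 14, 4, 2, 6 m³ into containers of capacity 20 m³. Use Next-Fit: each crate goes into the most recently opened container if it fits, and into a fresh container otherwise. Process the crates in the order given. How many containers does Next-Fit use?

5 containers

3 m³ → container 1 (remaining 17 m³)
3 m³ → container 1 (remaining 14 m³)
13 m³ → container 1 (remaining 1 m³)
13 m³ → container 2 (remaining 7 m³)
3 m³ → container 2 (remaining 4 m³)
6 m³ → container 3 (remaining 14 m³)
5 m³ → container 3 (remaining 9 m³)
14 m³ → container 4 (remaining 6 m³)
4 m³ → container 4 (remaining 2 m³)
2 m³ → container 4 (remaining 0 m³)
6 m³ → container 5 (remaining 14 m³)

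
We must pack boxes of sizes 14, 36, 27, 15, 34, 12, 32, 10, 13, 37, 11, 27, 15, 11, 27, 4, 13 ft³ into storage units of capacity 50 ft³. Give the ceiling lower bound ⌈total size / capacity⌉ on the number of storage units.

Total size = 14 + 36 + 27 + 15 + 34 + 12 + 32 + 10 + 13 + 37 + 11 + 27 + 15 + 11 + 27 + 4 + 13 = 338 ft³.
⌈338 / 50⌉ = 7.

7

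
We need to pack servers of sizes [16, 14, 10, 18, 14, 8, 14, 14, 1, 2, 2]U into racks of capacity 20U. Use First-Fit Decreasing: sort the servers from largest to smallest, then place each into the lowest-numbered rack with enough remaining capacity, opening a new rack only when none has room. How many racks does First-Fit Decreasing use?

7

Sorted descending: 18, 16, 14, 14, 14, 14, 10, 8, 2, 2, 1.
Put 18U in rack 1; 2U remain.
Put 16U in rack 2; 4U remain.
Put 14U in rack 3; 6U remain.
Put 14U in rack 4; 6U remain.
Put 14U in rack 5; 6U remain.
Put 14U in rack 6; 6U remain.
Put 10U in rack 7; 10U remain.
Put 8U in rack 7; 2U remain.
Put 2U in rack 1; 0U remain.
Put 2U in rack 2; 2U remain.
Put 1U in rack 2; 1U remain.
Final racks: [18,2] [16,2,1] [14] [14] [14] [14] [10,8].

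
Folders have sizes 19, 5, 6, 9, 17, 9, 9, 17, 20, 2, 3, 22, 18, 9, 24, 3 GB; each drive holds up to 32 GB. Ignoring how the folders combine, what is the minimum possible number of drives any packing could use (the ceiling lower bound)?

Total size = 19 + 5 + 6 + 9 + 17 + 9 + 9 + 17 + 20 + 2 + 3 + 22 + 18 + 9 + 24 + 3 = 192 GB.
⌈192 / 32⌉ = 6.

6 drives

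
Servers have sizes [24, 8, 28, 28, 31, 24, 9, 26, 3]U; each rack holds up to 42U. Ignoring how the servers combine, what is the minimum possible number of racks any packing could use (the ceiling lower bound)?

Total size = 24 + 8 + 28 + 28 + 31 + 24 + 9 + 26 + 3 = 181U.
⌈181 / 42⌉ = 5.

5 racks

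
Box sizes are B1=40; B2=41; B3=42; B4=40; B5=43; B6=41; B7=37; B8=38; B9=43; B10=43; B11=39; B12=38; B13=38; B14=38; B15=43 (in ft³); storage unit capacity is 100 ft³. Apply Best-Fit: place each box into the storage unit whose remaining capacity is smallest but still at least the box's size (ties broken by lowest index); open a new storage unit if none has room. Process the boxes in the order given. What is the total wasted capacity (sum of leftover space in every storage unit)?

Put B1 (40 ft³) in storage unit 1; 60 ft³ remain.
Put B2 (41 ft³) in storage unit 1; 19 ft³ remain.
Put B3 (42 ft³) in storage unit 2; 58 ft³ remain.
Put B4 (40 ft³) in storage unit 2; 18 ft³ remain.
Put B5 (43 ft³) in storage unit 3; 57 ft³ remain.
Put B6 (41 ft³) in storage unit 3; 16 ft³ remain.
Put B7 (37 ft³) in storage unit 4; 63 ft³ remain.
Put B8 (38 ft³) in storage unit 4; 25 ft³ remain.
Put B9 (43 ft³) in storage unit 5; 57 ft³ remain.
Put B10 (43 ft³) in storage unit 5; 14 ft³ remain.
Put B11 (39 ft³) in storage unit 6; 61 ft³ remain.
Put B12 (38 ft³) in storage unit 6; 23 ft³ remain.
Put B13 (38 ft³) in storage unit 7; 62 ft³ remain.
Put B14 (38 ft³) in storage unit 7; 24 ft³ remain.
Put B15 (43 ft³) in storage unit 8; 57 ft³ remain.
8 storage units × 100 ft³ = 800 ft³; used 604 ft³; unused 196 ft³.

196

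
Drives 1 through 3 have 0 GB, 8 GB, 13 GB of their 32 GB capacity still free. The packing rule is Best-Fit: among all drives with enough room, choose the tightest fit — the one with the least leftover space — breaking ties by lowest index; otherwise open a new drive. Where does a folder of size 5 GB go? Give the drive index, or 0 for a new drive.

2

Drives with room: drive 2 (8 GB), drive 3 (13 GB).
Tightest fit is drive 2 with 8 GB free.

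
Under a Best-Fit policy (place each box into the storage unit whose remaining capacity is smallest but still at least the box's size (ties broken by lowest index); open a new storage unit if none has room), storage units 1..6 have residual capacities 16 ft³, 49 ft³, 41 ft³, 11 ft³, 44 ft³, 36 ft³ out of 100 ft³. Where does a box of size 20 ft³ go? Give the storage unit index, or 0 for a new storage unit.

6

Storage units with room: storage unit 2 (49 ft³), storage unit 3 (41 ft³), storage unit 5 (44 ft³), storage unit 6 (36 ft³).
Tightest fit is storage unit 6 with 36 ft³ free.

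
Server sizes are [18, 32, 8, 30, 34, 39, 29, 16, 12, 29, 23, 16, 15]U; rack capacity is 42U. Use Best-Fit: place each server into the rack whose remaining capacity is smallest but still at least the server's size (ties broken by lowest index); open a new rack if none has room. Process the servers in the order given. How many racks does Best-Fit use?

18U → rack 1 (remaining 24U)
32U → rack 2 (remaining 10U)
8U → rack 2 (remaining 2U)
30U → rack 3 (remaining 12U)
34U → rack 4 (remaining 8U)
39U → rack 5 (remaining 3U)
29U → rack 6 (remaining 13U)
16U → rack 1 (remaining 8U)
12U → rack 3 (remaining 0U)
29U → rack 7 (remaining 13U)
23U → rack 8 (remaining 19U)
16U → rack 8 (remaining 3U)
15U → rack 9 (remaining 27U)

9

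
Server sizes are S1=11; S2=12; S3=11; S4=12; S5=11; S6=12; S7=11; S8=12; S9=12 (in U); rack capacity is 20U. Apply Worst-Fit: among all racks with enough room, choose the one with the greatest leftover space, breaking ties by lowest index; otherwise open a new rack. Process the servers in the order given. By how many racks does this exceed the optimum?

Worst-Fit: [11] [12] [11] [12] [11] [12] [11] [12] [12] → 9 racks.
9 servers exceed 10U (half the capacity), and no two of those can share a rack, so at least 9 racks are needed.
So 9 is already optimal.

0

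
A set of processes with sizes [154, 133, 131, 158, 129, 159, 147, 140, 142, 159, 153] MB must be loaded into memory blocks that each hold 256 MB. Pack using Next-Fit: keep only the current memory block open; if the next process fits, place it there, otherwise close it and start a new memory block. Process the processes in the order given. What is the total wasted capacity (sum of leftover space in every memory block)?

memory block 1: place 154 MB, 102 MB left
memory block 2: place 133 MB, 123 MB left
memory block 3: place 131 MB, 125 MB left
memory block 4: place 158 MB, 98 MB left
memory block 5: place 129 MB, 127 MB left
memory block 6: place 159 MB, 97 MB left
memory block 7: place 147 MB, 109 MB left
memory block 8: place 140 MB, 116 MB left
memory block 9: place 142 MB, 114 MB left
memory block 10: place 159 MB, 97 MB left
memory block 11: place 153 MB, 103 MB left
11 memory blocks × 256 MB = 2816 MB; used 1605 MB; unused 1211 MB.

1211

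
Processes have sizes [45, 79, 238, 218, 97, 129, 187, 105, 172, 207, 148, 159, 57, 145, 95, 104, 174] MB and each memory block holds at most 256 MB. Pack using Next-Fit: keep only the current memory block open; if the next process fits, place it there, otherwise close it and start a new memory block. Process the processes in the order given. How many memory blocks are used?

13 memory blocks

Put 45 MB in memory block 1; 211 MB remain.
Put 79 MB in memory block 1; 132 MB remain.
Put 238 MB in memory block 2; 18 MB remain.
Put 218 MB in memory block 3; 38 MB remain.
Put 97 MB in memory block 4; 159 MB remain.
Put 129 MB in memory block 4; 30 MB remain.
Put 187 MB in memory block 5; 69 MB remain.
Put 105 MB in memory block 6; 151 MB remain.
Put 172 MB in memory block 7; 84 MB remain.
Put 207 MB in memory block 8; 49 MB remain.
Put 148 MB in memory block 9; 108 MB remain.
Put 159 MB in memory block 10; 97 MB remain.
Put 57 MB in memory block 10; 40 MB remain.
Put 145 MB in memory block 11; 111 MB remain.
Put 95 MB in memory block 11; 16 MB remain.
Put 104 MB in memory block 12; 152 MB remain.
Put 174 MB in memory block 13; 82 MB remain.
Final memory blocks: [45,79] [238] [218] [97,129] [187] [105] [172] [207] [148] [159,57] [145,95] [104] [174].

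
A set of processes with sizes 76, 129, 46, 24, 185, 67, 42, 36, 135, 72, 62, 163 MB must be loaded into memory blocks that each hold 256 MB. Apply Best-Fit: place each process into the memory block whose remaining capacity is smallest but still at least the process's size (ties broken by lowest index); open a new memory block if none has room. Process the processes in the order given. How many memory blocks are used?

5 memory blocks

memory block 1: place 76 MB, 180 MB left
memory block 1: place 129 MB, 51 MB left
memory block 1: place 46 MB, 5 MB left
memory block 2: place 24 MB, 232 MB left
memory block 2: place 185 MB, 47 MB left
memory block 3: place 67 MB, 189 MB left
memory block 2: place 42 MB, 5 MB left
memory block 3: place 36 MB, 153 MB left
memory block 3: place 135 MB, 18 MB left
memory block 4: place 72 MB, 184 MB left
memory block 4: place 62 MB, 122 MB left
memory block 5: place 163 MB, 93 MB left
Final memory blocks: [76,129,46] [24,185,42] [67,36,135] [72,62] [163].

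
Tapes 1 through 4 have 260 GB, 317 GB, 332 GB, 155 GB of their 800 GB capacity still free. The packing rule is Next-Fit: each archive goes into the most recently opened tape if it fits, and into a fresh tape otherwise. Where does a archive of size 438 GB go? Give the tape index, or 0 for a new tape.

Next-Fit only looks at tape 4, which has 155 GB free.
438 GB does not fit, so a new tape is opened.

0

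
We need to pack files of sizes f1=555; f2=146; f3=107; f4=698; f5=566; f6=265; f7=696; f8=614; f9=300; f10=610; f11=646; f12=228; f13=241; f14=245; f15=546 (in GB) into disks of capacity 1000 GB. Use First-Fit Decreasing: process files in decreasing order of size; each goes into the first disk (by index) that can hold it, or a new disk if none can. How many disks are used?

8

Sorted descending: 698, 696, 646, 614, 610, 566, 555, 546, 300, 265, 245, 241, 228, 146, 107.
disk 1: place 698 GB, 302 GB left
disk 2: place 696 GB, 304 GB left
disk 3: place 646 GB, 354 GB left
disk 4: place 614 GB, 386 GB left
disk 5: place 610 GB, 390 GB left
disk 6: place 566 GB, 434 GB left
disk 7: place 555 GB, 445 GB left
disk 8: place 546 GB, 454 GB left
disk 1: place 300 GB, 2 GB left
disk 2: place 265 GB, 39 GB left
disk 3: place 245 GB, 109 GB left
disk 4: place 241 GB, 145 GB left
disk 5: place 228 GB, 162 GB left
disk 5: place 146 GB, 16 GB left
disk 3: place 107 GB, 2 GB left
Final disks: [698,300] [696,265] [646,245,107] [614,241] [610,228,146] [566] [555] [546].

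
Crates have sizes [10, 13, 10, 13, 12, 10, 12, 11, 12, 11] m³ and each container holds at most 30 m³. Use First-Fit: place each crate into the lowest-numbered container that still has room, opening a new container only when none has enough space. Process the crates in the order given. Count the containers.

Put 10 m³ in container 1; 20 m³ remain.
Put 13 m³ in container 1; 7 m³ remain.
Put 10 m³ in container 2; 20 m³ remain.
Put 13 m³ in container 2; 7 m³ remain.
Put 12 m³ in container 3; 18 m³ remain.
Put 10 m³ in container 3; 8 m³ remain.
Put 12 m³ in container 4; 18 m³ remain.
Put 11 m³ in container 4; 7 m³ remain.
Put 12 m³ in container 5; 18 m³ remain.
Put 11 m³ in container 5; 7 m³ remain.
Final containers: [10,13] [10,13] [12,10] [12,11] [12,11].

5 containers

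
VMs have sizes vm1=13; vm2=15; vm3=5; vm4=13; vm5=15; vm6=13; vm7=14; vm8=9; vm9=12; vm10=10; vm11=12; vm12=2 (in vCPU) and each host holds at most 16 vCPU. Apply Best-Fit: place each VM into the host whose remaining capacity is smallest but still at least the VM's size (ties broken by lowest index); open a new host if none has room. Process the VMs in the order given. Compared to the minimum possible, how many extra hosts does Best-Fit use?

Best-Fit: [13] [15] [5,9,2] [13] [15] [13] [14] [12] [10] [12] → 10 hosts.
10 VMs exceed 8 vCPU (half the capacity), and no two of those can share a host, so at least 10 hosts are needed.
So 10 is already optimal.

0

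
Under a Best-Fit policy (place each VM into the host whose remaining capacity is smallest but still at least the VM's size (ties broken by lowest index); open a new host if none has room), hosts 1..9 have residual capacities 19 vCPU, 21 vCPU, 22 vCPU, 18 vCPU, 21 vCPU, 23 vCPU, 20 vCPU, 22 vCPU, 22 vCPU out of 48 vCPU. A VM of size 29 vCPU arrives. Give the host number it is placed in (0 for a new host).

No host has ≥ 29 vCPU free, so a new host is opened.

0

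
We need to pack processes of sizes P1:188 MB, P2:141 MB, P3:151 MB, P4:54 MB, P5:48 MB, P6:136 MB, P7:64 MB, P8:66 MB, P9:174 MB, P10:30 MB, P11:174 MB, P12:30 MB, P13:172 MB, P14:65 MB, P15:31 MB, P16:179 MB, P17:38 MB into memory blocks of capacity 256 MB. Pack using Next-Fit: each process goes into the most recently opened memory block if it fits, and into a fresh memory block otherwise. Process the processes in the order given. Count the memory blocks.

Put P1 (188 MB) in memory block 1; 68 MB remain.
Put P2 (141 MB) in memory block 2; 115 MB remain.
Put P3 (151 MB) in memory block 3; 105 MB remain.
Put P4 (54 MB) in memory block 3; 51 MB remain.
Put P5 (48 MB) in memory block 3; 3 MB remain.
Put P6 (136 MB) in memory block 4; 120 MB remain.
Put P7 (64 MB) in memory block 4; 56 MB remain.
Put P8 (66 MB) in memory block 5; 190 MB remain.
Put P9 (174 MB) in memory block 5; 16 MB remain.
Put P10 (30 MB) in memory block 6; 226 MB remain.
Put P11 (174 MB) in memory block 6; 52 MB remain.
Put P12 (30 MB) in memory block 6; 22 MB remain.
Put P13 (172 MB) in memory block 7; 84 MB remain.
Put P14 (65 MB) in memory block 7; 19 MB remain.
Put P15 (31 MB) in memory block 8; 225 MB remain.
Put P16 (179 MB) in memory block 8; 46 MB remain.
Put P17 (38 MB) in memory block 8; 8 MB remain.
Final memory blocks: [188] [141] [151,54,48] [136,64] [66,174] [30,174,30] [172,65] [31,179,38].

8 memory blocks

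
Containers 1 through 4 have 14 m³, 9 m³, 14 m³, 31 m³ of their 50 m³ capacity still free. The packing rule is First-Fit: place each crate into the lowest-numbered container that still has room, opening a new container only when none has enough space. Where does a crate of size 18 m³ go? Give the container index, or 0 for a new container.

4

Containers with room: container 4 (31 m³).
The first with room is container 4.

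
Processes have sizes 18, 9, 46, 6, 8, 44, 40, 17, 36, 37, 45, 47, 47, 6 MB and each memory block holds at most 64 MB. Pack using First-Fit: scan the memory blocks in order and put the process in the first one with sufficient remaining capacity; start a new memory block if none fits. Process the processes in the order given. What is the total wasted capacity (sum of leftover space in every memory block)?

170

18 MB → memory block 1 (remaining 46 MB)
9 MB → memory block 1 (remaining 37 MB)
46 MB → memory block 2 (remaining 18 MB)
6 MB → memory block 1 (remaining 31 MB)
8 MB → memory block 1 (remaining 23 MB)
44 MB → memory block 3 (remaining 20 MB)
40 MB → memory block 4 (remaining 24 MB)
17 MB → memory block 1 (remaining 6 MB)
36 MB → memory block 5 (remaining 28 MB)
37 MB → memory block 6 (remaining 27 MB)
45 MB → memory block 7 (remaining 19 MB)
47 MB → memory block 8 (remaining 17 MB)
47 MB → memory block 9 (remaining 17 MB)
6 MB → memory block 1 (remaining 0 MB)
9 memory blocks × 64 MB = 576 MB; used 406 MB; unused 170 MB.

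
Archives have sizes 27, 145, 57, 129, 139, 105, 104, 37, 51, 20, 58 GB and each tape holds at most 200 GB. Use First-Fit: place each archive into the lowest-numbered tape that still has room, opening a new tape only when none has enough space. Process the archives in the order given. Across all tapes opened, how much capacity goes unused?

128

tape 1: place 27 GB, 173 GB left
tape 1: place 145 GB, 28 GB left
tape 2: place 57 GB, 143 GB left
tape 2: place 129 GB, 14 GB left
tape 3: place 139 GB, 61 GB left
tape 4: place 105 GB, 95 GB left
tape 5: place 104 GB, 96 GB left
tape 3: place 37 GB, 24 GB left
tape 4: place 51 GB, 44 GB left
tape 1: place 20 GB, 8 GB left
tape 5: place 58 GB, 38 GB left
5 tapes × 200 GB = 1000 GB; used 872 GB; unused 128 GB.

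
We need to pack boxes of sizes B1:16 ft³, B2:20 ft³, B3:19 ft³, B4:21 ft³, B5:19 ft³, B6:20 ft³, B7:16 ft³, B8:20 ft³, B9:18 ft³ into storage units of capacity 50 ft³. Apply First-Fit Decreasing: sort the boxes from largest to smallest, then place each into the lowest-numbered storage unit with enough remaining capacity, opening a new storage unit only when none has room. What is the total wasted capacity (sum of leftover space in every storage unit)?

Sorted descending: 21, 20, 20, 20, 19, 19, 18, 16, 16.
21 ft³ → storage unit 1 (remaining 29 ft³)
20 ft³ → storage unit 1 (remaining 9 ft³)
20 ft³ → storage unit 2 (remaining 30 ft³)
20 ft³ → storage unit 2 (remaining 10 ft³)
19 ft³ → storage unit 3 (remaining 31 ft³)
19 ft³ → storage unit 3 (remaining 12 ft³)
18 ft³ → storage unit 4 (remaining 32 ft³)
16 ft³ → storage unit 4 (remaining 16 ft³)
16 ft³ → storage unit 4 (remaining 0 ft³)
4 storage units × 50 ft³ = 200 ft³; used 169 ft³; unused 31 ft³.

31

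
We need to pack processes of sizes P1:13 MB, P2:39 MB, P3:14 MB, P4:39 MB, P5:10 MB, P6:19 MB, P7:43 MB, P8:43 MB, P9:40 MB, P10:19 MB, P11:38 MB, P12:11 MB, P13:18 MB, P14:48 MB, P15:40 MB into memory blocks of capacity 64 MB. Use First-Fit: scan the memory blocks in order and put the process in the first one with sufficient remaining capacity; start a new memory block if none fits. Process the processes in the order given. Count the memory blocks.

8

Put P1 (13 MB) in memory block 1; 51 MB remain.
Put P2 (39 MB) in memory block 1; 12 MB remain.
Put P3 (14 MB) in memory block 2; 50 MB remain.
Put P4 (39 MB) in memory block 2; 11 MB remain.
Put P5 (10 MB) in memory block 1; 2 MB remain.
Put P6 (19 MB) in memory block 3; 45 MB remain.
Put P7 (43 MB) in memory block 3; 2 MB remain.
Put P8 (43 MB) in memory block 4; 21 MB remain.
Put P9 (40 MB) in memory block 5; 24 MB remain.
Put P10 (19 MB) in memory block 4; 2 MB remain.
Put P11 (38 MB) in memory block 6; 26 MB remain.
Put P12 (11 MB) in memory block 2; 0 MB remain.
Put P13 (18 MB) in memory block 5; 6 MB remain.
Put P14 (48 MB) in memory block 7; 16 MB remain.
Put P15 (40 MB) in memory block 8; 24 MB remain.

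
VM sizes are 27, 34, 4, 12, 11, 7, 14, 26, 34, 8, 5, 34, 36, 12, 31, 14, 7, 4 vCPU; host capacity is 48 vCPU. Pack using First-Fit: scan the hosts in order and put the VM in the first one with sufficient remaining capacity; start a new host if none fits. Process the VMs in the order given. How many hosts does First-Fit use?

host 1: place 27 vCPU, 21 vCPU left
host 2: place 34 vCPU, 14 vCPU left
host 1: place 4 vCPU, 17 vCPU left
host 1: place 12 vCPU, 5 vCPU left
host 2: place 11 vCPU, 3 vCPU left
host 3: place 7 vCPU, 41 vCPU left
host 3: place 14 vCPU, 27 vCPU left
host 3: place 26 vCPU, 1 vCPU left
host 4: place 34 vCPU, 14 vCPU left
host 4: place 8 vCPU, 6 vCPU left
host 1: place 5 vCPU, 0 vCPU left
host 5: place 34 vCPU, 14 vCPU left
host 6: place 36 vCPU, 12 vCPU left
host 5: place 12 vCPU, 2 vCPU left
host 7: place 31 vCPU, 17 vCPU left
host 7: place 14 vCPU, 3 vCPU left
host 6: place 7 vCPU, 5 vCPU left
host 4: place 4 vCPU, 2 vCPU left
Final hosts: [27,4,12,5] [34,11] [7,14,26] [34,8,4] [34,12] [36,7] [31,14].

7 hosts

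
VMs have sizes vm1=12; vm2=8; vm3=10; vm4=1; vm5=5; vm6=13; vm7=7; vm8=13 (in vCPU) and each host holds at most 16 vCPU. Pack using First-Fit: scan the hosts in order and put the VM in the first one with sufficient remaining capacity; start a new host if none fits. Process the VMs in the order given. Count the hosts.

vm1 (12 vCPU) → host 1 (remaining 4 vCPU)
vm2 (8 vCPU) → host 2 (remaining 8 vCPU)
vm3 (10 vCPU) → host 3 (remaining 6 vCPU)
vm4 (1 vCPU) → host 1 (remaining 3 vCPU)
vm5 (5 vCPU) → host 2 (remaining 3 vCPU)
vm6 (13 vCPU) → host 4 (remaining 3 vCPU)
vm7 (7 vCPU) → host 5 (remaining 9 vCPU)
vm8 (13 vCPU) → host 6 (remaining 3 vCPU)
Final hosts: [12,1] [8,5] [10] [13] [7] [13].

6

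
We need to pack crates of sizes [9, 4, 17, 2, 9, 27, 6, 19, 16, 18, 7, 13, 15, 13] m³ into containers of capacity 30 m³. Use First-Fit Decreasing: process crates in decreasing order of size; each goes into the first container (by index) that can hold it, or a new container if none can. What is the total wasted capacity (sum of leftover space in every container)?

35

Sorted descending: 27, 19, 18, 17, 16, 15, 13, 13, 9, 9, 7, 6, 4, 2.
27 m³ → container 1 (remaining 3 m³)
19 m³ → container 2 (remaining 11 m³)
18 m³ → container 3 (remaining 12 m³)
17 m³ → container 4 (remaining 13 m³)
16 m³ → container 5 (remaining 14 m³)
15 m³ → container 6 (remaining 15 m³)
13 m³ → container 4 (remaining 0 m³)
13 m³ → container 5 (remaining 1 m³)
9 m³ → container 2 (remaining 2 m³)
9 m³ → container 3 (remaining 3 m³)
7 m³ → container 6 (remaining 8 m³)
6 m³ → container 6 (remaining 2 m³)
4 m³ → container 7 (remaining 26 m³)
2 m³ → container 1 (remaining 1 m³)
7 containers × 30 m³ = 210 m³; used 175 m³; unused 35 m³.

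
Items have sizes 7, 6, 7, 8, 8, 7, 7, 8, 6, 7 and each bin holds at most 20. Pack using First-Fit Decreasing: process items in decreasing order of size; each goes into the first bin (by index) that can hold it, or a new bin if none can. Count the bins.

4 bins

Sorted descending: 8, 8, 8, 7, 7, 7, 7, 7, 6, 6.
bin 1: place 8, 12 left
bin 1: place 8, 4 left
bin 2: place 8, 12 left
bin 2: place 7, 5 left
bin 3: place 7, 13 left
bin 3: place 7, 6 left
bin 4: place 7, 13 left
bin 4: place 7, 6 left
bin 3: place 6, 0 left
bin 4: place 6, 0 left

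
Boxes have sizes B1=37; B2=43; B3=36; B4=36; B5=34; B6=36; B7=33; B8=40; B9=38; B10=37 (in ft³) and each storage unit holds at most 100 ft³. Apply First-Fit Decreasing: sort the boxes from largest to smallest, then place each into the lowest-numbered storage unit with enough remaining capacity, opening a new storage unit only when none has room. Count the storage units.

Sorted descending: 43, 40, 38, 37, 37, 36, 36, 36, 34, 33.
Put 43 ft³ in storage unit 1; 57 ft³ remain.
Put 40 ft³ in storage unit 1; 17 ft³ remain.
Put 38 ft³ in storage unit 2; 62 ft³ remain.
Put 37 ft³ in storage unit 2; 25 ft³ remain.
Put 37 ft³ in storage unit 3; 63 ft³ remain.
Put 36 ft³ in storage unit 3; 27 ft³ remain.
Put 36 ft³ in storage unit 4; 64 ft³ remain.
Put 36 ft³ in storage unit 4; 28 ft³ remain.
Put 34 ft³ in storage unit 5; 66 ft³ remain.
Put 33 ft³ in storage unit 5; 33 ft³ remain.

5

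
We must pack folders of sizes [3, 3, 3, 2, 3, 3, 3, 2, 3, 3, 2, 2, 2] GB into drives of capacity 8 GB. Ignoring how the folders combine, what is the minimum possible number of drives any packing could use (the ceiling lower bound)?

5

Total size = 3 + 3 + 3 + 2 + 3 + 3 + 3 + 2 + 3 + 3 + 2 + 2 + 2 = 34 GB.
⌈34 / 8⌉ = 5.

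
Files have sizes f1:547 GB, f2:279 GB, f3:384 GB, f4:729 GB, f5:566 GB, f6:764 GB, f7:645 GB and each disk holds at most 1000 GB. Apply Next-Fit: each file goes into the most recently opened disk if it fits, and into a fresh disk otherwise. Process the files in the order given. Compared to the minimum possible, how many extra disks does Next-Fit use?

Next-Fit: [547,279] [384] [729] [566] [764] [645] → 6 disks.
5 files exceed 500 GB (half the capacity), and no two of those can share a disk, so at least 5 disks are needed.
An optimal packing achieves that bound: [764] [729] [645,279] [566,384] [547] → 5 disks.
Excess: 6 − 5 = 1.

1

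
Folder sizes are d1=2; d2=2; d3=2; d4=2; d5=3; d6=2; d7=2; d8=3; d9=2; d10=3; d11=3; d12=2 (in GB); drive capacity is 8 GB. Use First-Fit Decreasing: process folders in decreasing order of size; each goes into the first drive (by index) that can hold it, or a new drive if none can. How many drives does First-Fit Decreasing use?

4 drives

Sorted descending: 3, 3, 3, 3, 2, 2, 2, 2, 2, 2, 2, 2.
3 GB → drive 1 (remaining 5 GB)
3 GB → drive 1 (remaining 2 GB)
3 GB → drive 2 (remaining 5 GB)
3 GB → drive 2 (remaining 2 GB)
2 GB → drive 1 (remaining 0 GB)
2 GB → drive 2 (remaining 0 GB)
2 GB → drive 3 (remaining 6 GB)
2 GB → drive 3 (remaining 4 GB)
2 GB → drive 3 (remaining 2 GB)
2 GB → drive 3 (remaining 0 GB)
2 GB → drive 4 (remaining 6 GB)
2 GB → drive 4 (remaining 4 GB)
Final drives: [3,3,2] [3,3,2] [2,2,2,2] [2,2].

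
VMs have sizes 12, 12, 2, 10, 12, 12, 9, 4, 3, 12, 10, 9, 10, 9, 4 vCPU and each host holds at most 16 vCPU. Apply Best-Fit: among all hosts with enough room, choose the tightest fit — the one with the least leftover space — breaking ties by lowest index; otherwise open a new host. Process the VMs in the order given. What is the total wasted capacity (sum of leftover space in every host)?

12 vCPU → host 1 (remaining 4 vCPU)
12 vCPU → host 2 (remaining 4 vCPU)
2 vCPU → host 1 (remaining 2 vCPU)
10 vCPU → host 3 (remaining 6 vCPU)
12 vCPU → host 4 (remaining 4 vCPU)
12 vCPU → host 5 (remaining 4 vCPU)
9 vCPU → host 6 (remaining 7 vCPU)
4 vCPU → host 2 (remaining 0 vCPU)
3 vCPU → host 4 (remaining 1 vCPU)
12 vCPU → host 7 (remaining 4 vCPU)
10 vCPU → host 8 (remaining 6 vCPU)
9 vCPU → host 9 (remaining 7 vCPU)
10 vCPU → host 10 (remaining 6 vCPU)
9 vCPU → host 11 (remaining 7 vCPU)
4 vCPU → host 5 (remaining 0 vCPU)
11 hosts × 16 vCPU = 176 vCPU; used 130 vCPU; unused 46 vCPU.

46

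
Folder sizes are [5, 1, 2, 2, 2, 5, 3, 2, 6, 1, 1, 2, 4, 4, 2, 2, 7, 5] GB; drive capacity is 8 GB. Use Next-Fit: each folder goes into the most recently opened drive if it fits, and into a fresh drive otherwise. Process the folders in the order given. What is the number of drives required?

8 drives

drive 1: place 5 GB, 3 GB left
drive 1: place 1 GB, 2 GB left
drive 1: place 2 GB, 0 GB left
drive 2: place 2 GB, 6 GB left
drive 2: place 2 GB, 4 GB left
drive 3: place 5 GB, 3 GB left
drive 3: place 3 GB, 0 GB left
drive 4: place 2 GB, 6 GB left
drive 4: place 6 GB, 0 GB left
drive 5: place 1 GB, 7 GB left
drive 5: place 1 GB, 6 GB left
drive 5: place 2 GB, 4 GB left
drive 5: place 4 GB, 0 GB left
drive 6: place 4 GB, 4 GB left
drive 6: place 2 GB, 2 GB left
drive 6: place 2 GB, 0 GB left
drive 7: place 7 GB, 1 GB left
drive 8: place 5 GB, 3 GB left
Final drives: [5,1,2] [2,2] [5,3] [2,6] [1,1,2,4] [4,2,2] [7] [5].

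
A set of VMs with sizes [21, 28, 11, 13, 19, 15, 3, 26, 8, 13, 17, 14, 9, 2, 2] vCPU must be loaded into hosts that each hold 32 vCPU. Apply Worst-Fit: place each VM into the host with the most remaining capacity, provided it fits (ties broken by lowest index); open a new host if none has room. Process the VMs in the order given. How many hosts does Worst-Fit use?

7 hosts

21 vCPU → host 1 (remaining 11 vCPU)
28 vCPU → host 2 (remaining 4 vCPU)
11 vCPU → host 1 (remaining 0 vCPU)
13 vCPU → host 3 (remaining 19 vCPU)
19 vCPU → host 3 (remaining 0 vCPU)
15 vCPU → host 4 (remaining 17 vCPU)
3 vCPU → host 4 (remaining 14 vCPU)
26 vCPU → host 5 (remaining 6 vCPU)
8 vCPU → host 4 (remaining 6 vCPU)
13 vCPU → host 6 (remaining 19 vCPU)
17 vCPU → host 6 (remaining 2 vCPU)
14 vCPU → host 7 (remaining 18 vCPU)
9 vCPU → host 7 (remaining 9 vCPU)
2 vCPU → host 7 (remaining 7 vCPU)
2 vCPU → host 7 (remaining 5 vCPU)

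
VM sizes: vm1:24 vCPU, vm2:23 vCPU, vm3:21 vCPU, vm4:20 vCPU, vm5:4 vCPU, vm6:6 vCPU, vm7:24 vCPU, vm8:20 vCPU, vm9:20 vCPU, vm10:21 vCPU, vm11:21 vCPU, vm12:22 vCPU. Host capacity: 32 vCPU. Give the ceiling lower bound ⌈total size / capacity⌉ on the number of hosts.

8 hosts

Total size = 24 + 23 + 21 + 20 + 4 + 6 + 24 + 20 + 20 + 21 + 21 + 22 = 226 vCPU.
⌈226 / 32⌉ = 8.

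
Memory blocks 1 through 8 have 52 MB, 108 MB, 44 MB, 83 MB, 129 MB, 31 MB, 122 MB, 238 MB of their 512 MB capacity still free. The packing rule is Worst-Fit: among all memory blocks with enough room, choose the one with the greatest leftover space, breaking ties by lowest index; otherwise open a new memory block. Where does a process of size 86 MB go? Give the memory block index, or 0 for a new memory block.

8

Memory blocks with room: memory block 2 (108 MB), memory block 5 (129 MB), memory block 7 (122 MB), memory block 8 (238 MB).
Most room is memory block 8 with 238 MB free.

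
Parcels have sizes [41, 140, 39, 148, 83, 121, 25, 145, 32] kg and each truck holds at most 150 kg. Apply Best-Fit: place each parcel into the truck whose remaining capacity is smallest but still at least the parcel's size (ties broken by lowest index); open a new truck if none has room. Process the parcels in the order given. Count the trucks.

6 trucks

41 kg → truck 1 (remaining 109 kg)
140 kg → truck 2 (remaining 10 kg)
39 kg → truck 1 (remaining 70 kg)
148 kg → truck 3 (remaining 2 kg)
83 kg → truck 4 (remaining 67 kg)
121 kg → truck 5 (remaining 29 kg)
25 kg → truck 5 (remaining 4 kg)
145 kg → truck 6 (remaining 5 kg)
32 kg → truck 4 (remaining 35 kg)
Final trucks: [41,39] [140] [148] [83,32] [121,25] [145].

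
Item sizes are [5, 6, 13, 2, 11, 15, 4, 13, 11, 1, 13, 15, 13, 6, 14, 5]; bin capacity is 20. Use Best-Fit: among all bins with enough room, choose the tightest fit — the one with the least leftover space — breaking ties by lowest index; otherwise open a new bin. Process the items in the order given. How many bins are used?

Put 5 in bin 1; 15 remain.
Put 6 in bin 1; 9 remain.
Put 13 in bin 2; 7 remain.
Put 2 in bin 2; 5 remain.
Put 11 in bin 3; 9 remain.
Put 15 in bin 4; 5 remain.
Put 4 in bin 2; 1 remain.
Put 13 in bin 5; 7 remain.
Put 11 in bin 6; 9 remain.
Put 1 in bin 2; 0 remain.
Put 13 in bin 7; 7 remain.
Put 15 in bin 8; 5 remain.
Put 13 in bin 9; 7 remain.
Put 6 in bin 5; 1 remain.
Put 14 in bin 10; 6 remain.
Put 5 in bin 4; 0 remain.
Final bins: [5,6] [13,2,4,1] [11] [15,5] [13,6] [11] [13] [15] [13] [14].

10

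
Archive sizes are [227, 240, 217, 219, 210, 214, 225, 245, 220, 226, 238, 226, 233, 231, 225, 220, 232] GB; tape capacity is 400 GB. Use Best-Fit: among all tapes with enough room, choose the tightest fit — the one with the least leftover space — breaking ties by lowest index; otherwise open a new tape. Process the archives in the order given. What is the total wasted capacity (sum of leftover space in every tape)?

227 GB → tape 1 (remaining 173 GB)
240 GB → tape 2 (remaining 160 GB)
217 GB → tape 3 (remaining 183 GB)
219 GB → tape 4 (remaining 181 GB)
210 GB → tape 5 (remaining 190 GB)
214 GB → tape 6 (remaining 186 GB)
225 GB → tape 7 (remaining 175 GB)
245 GB → tape 8 (remaining 155 GB)
220 GB → tape 9 (remaining 180 GB)
226 GB → tape 10 (remaining 174 GB)
238 GB → tape 11 (remaining 162 GB)
226 GB → tape 12 (remaining 174 GB)
233 GB → tape 13 (remaining 167 GB)
231 GB → tape 14 (remaining 169 GB)
225 GB → tape 15 (remaining 175 GB)
220 GB → tape 16 (remaining 180 GB)
232 GB → tape 17 (remaining 168 GB)
17 tapes × 400 GB = 6800 GB; used 3848 GB; unused 2952 GB.

2952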